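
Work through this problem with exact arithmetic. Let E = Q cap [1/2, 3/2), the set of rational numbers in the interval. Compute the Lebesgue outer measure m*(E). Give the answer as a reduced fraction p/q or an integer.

E = Q cap [1/2, 3/2) is a subset of Q, which is countable. Enumerate Q = {q_1, q_2, ...}; for any eps > 0, cover q_k by the open interval (q_k - eps/2^(k+1), q_k + eps/2^(k+1)), of length eps/2^k. The total cover length is sum_{k>=1} eps/2^k = eps. Hence m*(E) <= m*(Q) <= eps for every eps > 0, and since outer measure is non-negative, m*(E) = 0.

0


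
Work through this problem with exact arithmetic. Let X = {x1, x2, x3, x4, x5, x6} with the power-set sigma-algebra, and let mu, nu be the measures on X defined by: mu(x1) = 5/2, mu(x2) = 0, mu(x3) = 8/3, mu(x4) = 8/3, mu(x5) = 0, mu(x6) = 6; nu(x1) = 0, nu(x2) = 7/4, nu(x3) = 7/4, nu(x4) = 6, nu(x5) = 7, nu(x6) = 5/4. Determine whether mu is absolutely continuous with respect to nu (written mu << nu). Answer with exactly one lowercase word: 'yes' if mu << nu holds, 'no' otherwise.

mu << nu means: every nu-null measurable set is also mu-null; equivalently, for every atom x, if nu({x}) = 0 then mu({x}) = 0.
Checking each atom:
  x1: nu = 0, mu = 5/2 > 0 -> violates mu << nu.
  x2: nu = 7/4 > 0 -> no constraint.
  x3: nu = 7/4 > 0 -> no constraint.
  x4: nu = 6 > 0 -> no constraint.
  x5: nu = 7 > 0 -> no constraint.
  x6: nu = 5/4 > 0 -> no constraint.
The atom(s) x1 violate the condition (nu = 0 but mu > 0). Therefore mu is NOT absolutely continuous w.r.t. nu.

no


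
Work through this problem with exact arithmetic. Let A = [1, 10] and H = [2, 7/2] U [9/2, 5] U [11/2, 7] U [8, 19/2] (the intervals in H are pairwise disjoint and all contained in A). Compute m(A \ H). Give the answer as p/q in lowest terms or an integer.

The ambient interval has length m(A) = 10 - 1 = 9.
Since the holes are disjoint and sit inside A, by finite additivity
  m(H) = sum_i (b_i - a_i), and m(A \ H) = m(A) - m(H).
Computing the hole measures:
  m(H_1) = 7/2 - 2 = 3/2.
  m(H_2) = 5 - 9/2 = 1/2.
  m(H_3) = 7 - 11/2 = 3/2.
  m(H_4) = 19/2 - 8 = 3/2.
Summed: m(H) = 3/2 + 1/2 + 3/2 + 3/2 = 5.
So m(A \ H) = 9 - 5 = 4.

4


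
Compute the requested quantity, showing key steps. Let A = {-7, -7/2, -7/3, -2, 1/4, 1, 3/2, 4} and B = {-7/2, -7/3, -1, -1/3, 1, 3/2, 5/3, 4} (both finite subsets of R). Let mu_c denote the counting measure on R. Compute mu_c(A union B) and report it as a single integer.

Counting measure on a finite set equals cardinality. By inclusion-exclusion, |A union B| = |A| + |B| - |A cap B|.
|A| = 8, |B| = 8, |A cap B| = 5.
So mu_c(A union B) = 8 + 8 - 5 = 11.

11


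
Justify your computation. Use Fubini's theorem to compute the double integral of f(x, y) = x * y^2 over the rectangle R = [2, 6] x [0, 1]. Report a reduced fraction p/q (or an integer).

f(x, y) is a tensor product of a function of x and a function of y, and both factors are bounded continuous (hence Lebesgue integrable) on the rectangle, so Fubini's theorem applies:
  integral_R f d(m x m) = (integral_a1^b1 x dx) * (integral_a2^b2 y^2 dy).
Inner integral in x: integral_{2}^{6} x dx = (6^2 - 2^2)/2
  = 16.
Inner integral in y: integral_{0}^{1} y^2 dy = (1^3 - 0^3)/3
  = 1/3.
Product: (16) * (1/3) = 16/3.

16/3


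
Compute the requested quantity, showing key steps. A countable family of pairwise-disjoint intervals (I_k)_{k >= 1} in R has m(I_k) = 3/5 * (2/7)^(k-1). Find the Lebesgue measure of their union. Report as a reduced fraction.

By countable additivity of the Lebesgue measure on pairwise disjoint measurable sets,
  m(union_{k >= 1} I_k) = sum_{k >= 1} m(I_k) = sum_{k >= 1} a * r^(k-1),
  with a = 3/5 and r = 2/7.
Since 0 < r = 2/7 < 1, the geometric series converges:
  sum_{k >= 1} a * r^(k-1) = a / (1 - r).
  = 3/5 / (1 - 2/7)
  = 3/5 / (5/7)
  = 21/25.

21/25


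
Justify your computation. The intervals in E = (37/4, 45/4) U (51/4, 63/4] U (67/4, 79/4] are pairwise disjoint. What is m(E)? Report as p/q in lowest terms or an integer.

For pairwise disjoint intervals, m(union_i I_i) = sum_i m(I_i),
and m is invariant under swapping open/closed endpoints (single points have measure 0).
So m(E) = sum_i (b_i - a_i).
  I_1 has length 45/4 - 37/4 = 2.
  I_2 has length 63/4 - 51/4 = 3.
  I_3 has length 79/4 - 67/4 = 3.
Summing:
  m(E) = 2 + 3 + 3 = 8.

8


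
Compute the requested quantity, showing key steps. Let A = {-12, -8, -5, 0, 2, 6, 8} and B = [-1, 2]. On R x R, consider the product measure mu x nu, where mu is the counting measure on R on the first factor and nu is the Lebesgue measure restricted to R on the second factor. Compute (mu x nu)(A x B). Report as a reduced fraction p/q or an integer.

For a measurable rectangle A x B, the product measure satisfies
  (mu x nu)(A x B) = mu(A) * nu(B).
  mu(A) = 7.
  nu(B) = 3.
  (mu x nu)(A x B) = 7 * 3 = 21.

21


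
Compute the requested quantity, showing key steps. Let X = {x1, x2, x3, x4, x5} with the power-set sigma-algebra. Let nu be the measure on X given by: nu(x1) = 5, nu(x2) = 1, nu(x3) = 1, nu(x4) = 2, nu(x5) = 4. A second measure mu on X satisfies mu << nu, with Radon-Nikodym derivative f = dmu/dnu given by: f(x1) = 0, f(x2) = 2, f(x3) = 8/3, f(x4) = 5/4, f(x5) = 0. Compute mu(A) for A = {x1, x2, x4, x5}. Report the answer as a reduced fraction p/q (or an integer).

By the defining property of the Radon-Nikodym derivative, for every measurable set A,
  mu(A) = integral_A f dnu.
Since nu is a discrete measure concentrated on the atoms of X, the integral over A reduces to the sum
  mu(A) = sum_{x in A} f(x) * nu({x}).
Computing each term:
  x1: f(x1) * nu(x1) = 0 * 5 = 0.
  x2: f(x2) * nu(x2) = 2 * 1 = 2.
  x4: f(x4) * nu(x4) = 5/4 * 2 = 5/2.
  x5: f(x5) * nu(x5) = 0 * 4 = 0.
Summing: mu(A) = 0 + 2 + 5/2 + 0 = 9/2.

9/2


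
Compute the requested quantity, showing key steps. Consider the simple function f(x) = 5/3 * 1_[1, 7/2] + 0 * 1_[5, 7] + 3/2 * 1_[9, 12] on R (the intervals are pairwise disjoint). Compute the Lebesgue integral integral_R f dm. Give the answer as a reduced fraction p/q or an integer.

For a simple function f = sum_i c_i * 1_{A_i} with disjoint A_i,
  integral f dm = sum_i c_i * m(A_i).
Lengths of the A_i:
  m(A_1) = 7/2 - 1 = 5/2.
  m(A_2) = 7 - 5 = 2.
  m(A_3) = 12 - 9 = 3.
Contributions c_i * m(A_i):
  (5/3) * (5/2) = 25/6.
  (0) * (2) = 0.
  (3/2) * (3) = 9/2.
Total: 25/6 + 0 + 9/2 = 26/3.

26/3


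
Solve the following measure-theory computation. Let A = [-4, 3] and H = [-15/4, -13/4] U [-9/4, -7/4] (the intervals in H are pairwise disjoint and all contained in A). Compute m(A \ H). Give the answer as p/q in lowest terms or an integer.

The ambient interval has length m(A) = 3 - (-4) = 7.
Since the holes are disjoint and sit inside A, by finite additivity
  m(H) = sum_i (b_i - a_i), and m(A \ H) = m(A) - m(H).
Computing the hole measures:
  m(H_1) = -13/4 - (-15/4) = 1/2.
  m(H_2) = -7/4 - (-9/4) = 1/2.
Summed: m(H) = 1/2 + 1/2 = 1.
So m(A \ H) = 7 - 1 = 6.

6


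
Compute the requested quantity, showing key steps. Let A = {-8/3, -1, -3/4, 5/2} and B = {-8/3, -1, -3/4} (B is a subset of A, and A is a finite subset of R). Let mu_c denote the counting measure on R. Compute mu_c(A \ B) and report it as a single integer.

Counting measure assigns mu_c(E) = |E| (number of elements) when E is finite. For B subset A, A \ B is the set of elements of A not in B, so |A \ B| = |A| - |B|.
|A| = 4, |B| = 3, so mu_c(A \ B) = 4 - 3 = 1.

1


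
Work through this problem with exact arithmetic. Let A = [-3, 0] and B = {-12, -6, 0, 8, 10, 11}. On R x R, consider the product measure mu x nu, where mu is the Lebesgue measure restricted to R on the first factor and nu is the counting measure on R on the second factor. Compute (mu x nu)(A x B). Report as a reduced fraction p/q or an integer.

For a measurable rectangle A x B, the product measure satisfies
  (mu x nu)(A x B) = mu(A) * nu(B).
  mu(A) = 3.
  nu(B) = 6.
  (mu x nu)(A x B) = 3 * 6 = 18.

18


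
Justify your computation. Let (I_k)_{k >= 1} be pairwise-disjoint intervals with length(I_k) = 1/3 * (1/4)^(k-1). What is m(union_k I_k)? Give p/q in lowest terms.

By countable additivity of the Lebesgue measure on pairwise disjoint measurable sets,
  m(union_{k >= 1} I_k) = sum_{k >= 1} m(I_k) = sum_{k >= 1} a * r^(k-1),
  with a = 1/3 and r = 1/4.
Since 0 < r = 1/4 < 1, the geometric series converges:
  sum_{k >= 1} a * r^(k-1) = a / (1 - r).
  = 1/3 / (1 - 1/4)
  = 1/3 / (3/4)
  = 4/9.

4/9


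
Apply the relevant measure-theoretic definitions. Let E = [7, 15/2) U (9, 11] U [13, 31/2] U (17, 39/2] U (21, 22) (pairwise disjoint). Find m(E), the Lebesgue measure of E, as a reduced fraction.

For pairwise disjoint intervals, m(union_i I_i) = sum_i m(I_i),
and m is invariant under swapping open/closed endpoints (single points have measure 0).
So m(E) = sum_i (b_i - a_i).
  I_1 has length 15/2 - 7 = 1/2.
  I_2 has length 11 - 9 = 2.
  I_3 has length 31/2 - 13 = 5/2.
  I_4 has length 39/2 - 17 = 5/2.
  I_5 has length 22 - 21 = 1.
Summing:
  m(E) = 1/2 + 2 + 5/2 + 5/2 + 1 = 17/2.

17/2


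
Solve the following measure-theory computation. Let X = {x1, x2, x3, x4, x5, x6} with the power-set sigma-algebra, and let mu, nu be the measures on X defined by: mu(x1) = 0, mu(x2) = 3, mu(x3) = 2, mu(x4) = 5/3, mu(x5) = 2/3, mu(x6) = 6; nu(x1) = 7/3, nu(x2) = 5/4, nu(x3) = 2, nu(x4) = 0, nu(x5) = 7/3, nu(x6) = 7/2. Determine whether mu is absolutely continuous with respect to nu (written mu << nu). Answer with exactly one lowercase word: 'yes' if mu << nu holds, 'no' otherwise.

mu << nu means: every nu-null measurable set is also mu-null; equivalently, for every atom x, if nu({x}) = 0 then mu({x}) = 0.
Checking each atom:
  x1: nu = 7/3 > 0 -> no constraint.
  x2: nu = 5/4 > 0 -> no constraint.
  x3: nu = 2 > 0 -> no constraint.
  x4: nu = 0, mu = 5/3 > 0 -> violates mu << nu.
  x5: nu = 7/3 > 0 -> no constraint.
  x6: nu = 7/2 > 0 -> no constraint.
The atom(s) x4 violate the condition (nu = 0 but mu > 0). Therefore mu is NOT absolutely continuous w.r.t. nu.

no


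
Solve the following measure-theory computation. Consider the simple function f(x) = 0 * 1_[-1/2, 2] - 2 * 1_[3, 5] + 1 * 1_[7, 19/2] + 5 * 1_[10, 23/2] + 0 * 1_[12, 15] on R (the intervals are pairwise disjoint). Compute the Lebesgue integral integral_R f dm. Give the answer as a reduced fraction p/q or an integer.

For a simple function f = sum_i c_i * 1_{A_i} with disjoint A_i,
  integral f dm = sum_i c_i * m(A_i).
Lengths of the A_i:
  m(A_1) = 2 - (-1/2) = 5/2.
  m(A_2) = 5 - 3 = 2.
  m(A_3) = 19/2 - 7 = 5/2.
  m(A_4) = 23/2 - 10 = 3/2.
  m(A_5) = 15 - 12 = 3.
Contributions c_i * m(A_i):
  (0) * (5/2) = 0.
  (-2) * (2) = -4.
  (1) * (5/2) = 5/2.
  (5) * (3/2) = 15/2.
  (0) * (3) = 0.
Total: 0 - 4 + 5/2 + 15/2 + 0 = 6.

6


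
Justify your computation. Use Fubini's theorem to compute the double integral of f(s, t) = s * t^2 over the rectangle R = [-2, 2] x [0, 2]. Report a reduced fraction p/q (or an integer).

f(s, t) is a tensor product of a function of s and a function of t, and both factors are bounded continuous (hence Lebesgue integrable) on the rectangle, so Fubini's theorem applies:
  integral_R f d(m x m) = (integral_a1^b1 s ds) * (integral_a2^b2 t^2 dt).
Inner integral in s: integral_{-2}^{2} s ds = (2^2 - (-2)^2)/2
  = 0.
Inner integral in t: integral_{0}^{2} t^2 dt = (2^3 - 0^3)/3
  = 8/3.
Product: (0) * (8/3) = 0.

0


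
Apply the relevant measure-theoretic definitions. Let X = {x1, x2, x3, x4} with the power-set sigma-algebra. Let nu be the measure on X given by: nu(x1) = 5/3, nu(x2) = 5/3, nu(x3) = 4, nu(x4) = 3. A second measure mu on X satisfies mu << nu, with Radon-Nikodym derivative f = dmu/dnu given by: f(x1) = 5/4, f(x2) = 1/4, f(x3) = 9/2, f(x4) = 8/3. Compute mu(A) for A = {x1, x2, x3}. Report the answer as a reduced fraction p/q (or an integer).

By the defining property of the Radon-Nikodym derivative, for every measurable set A,
  mu(A) = integral_A f dnu.
Since nu is a discrete measure concentrated on the atoms of X, the integral over A reduces to the sum
  mu(A) = sum_{x in A} f(x) * nu({x}).
Computing each term:
  x1: f(x1) * nu(x1) = 5/4 * 5/3 = 25/12.
  x2: f(x2) * nu(x2) = 1/4 * 5/3 = 5/12.
  x3: f(x3) * nu(x3) = 9/2 * 4 = 18.
Summing: mu(A) = 25/12 + 5/12 + 18 = 41/2.

41/2


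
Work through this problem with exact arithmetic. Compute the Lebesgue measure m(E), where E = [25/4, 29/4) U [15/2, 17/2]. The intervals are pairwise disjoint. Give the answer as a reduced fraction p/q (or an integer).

For pairwise disjoint intervals, m(union_i I_i) = sum_i m(I_i),
and m is invariant under swapping open/closed endpoints (single points have measure 0).
So m(E) = sum_i (b_i - a_i).
  I_1 has length 29/4 - 25/4 = 1.
  I_2 has length 17/2 - 15/2 = 1.
Summing:
  m(E) = 1 + 1 = 2.

2


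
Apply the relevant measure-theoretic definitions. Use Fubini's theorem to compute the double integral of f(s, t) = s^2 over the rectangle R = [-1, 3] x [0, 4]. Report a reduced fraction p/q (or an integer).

f(s, t) is a tensor product of a function of s and a function of t, and both factors are bounded continuous (hence Lebesgue integrable) on the rectangle, so Fubini's theorem applies:
  integral_R f d(m x m) = (integral_a1^b1 s^2 ds) * (integral_a2^b2 1 dt).
Inner integral in s: integral_{-1}^{3} s^2 ds = (3^3 - (-1)^3)/3
  = 28/3.
Inner integral in t: integral_{0}^{4} 1 dt = (4^1 - 0^1)/1
  = 4.
Product: (28/3) * (4) = 112/3.

112/3


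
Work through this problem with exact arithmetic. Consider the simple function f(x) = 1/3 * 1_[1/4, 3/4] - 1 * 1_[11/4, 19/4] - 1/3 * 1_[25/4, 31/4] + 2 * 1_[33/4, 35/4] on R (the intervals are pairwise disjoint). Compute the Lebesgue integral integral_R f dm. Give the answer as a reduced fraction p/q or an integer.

For a simple function f = sum_i c_i * 1_{A_i} with disjoint A_i,
  integral f dm = sum_i c_i * m(A_i).
Lengths of the A_i:
  m(A_1) = 3/4 - 1/4 = 1/2.
  m(A_2) = 19/4 - 11/4 = 2.
  m(A_3) = 31/4 - 25/4 = 3/2.
  m(A_4) = 35/4 - 33/4 = 1/2.
Contributions c_i * m(A_i):
  (1/3) * (1/2) = 1/6.
  (-1) * (2) = -2.
  (-1/3) * (3/2) = -1/2.
  (2) * (1/2) = 1.
Total: 1/6 - 2 - 1/2 + 1 = -4/3.

-4/3


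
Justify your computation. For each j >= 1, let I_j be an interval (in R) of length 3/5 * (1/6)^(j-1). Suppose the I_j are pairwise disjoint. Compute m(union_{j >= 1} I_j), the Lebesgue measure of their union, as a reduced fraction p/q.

By countable additivity of the Lebesgue measure on pairwise disjoint measurable sets,
  m(union_{j >= 1} I_j) = sum_{j >= 1} m(I_j) = sum_{j >= 1} a * r^(j-1),
  with a = 3/5 and r = 1/6.
Since 0 < r = 1/6 < 1, the geometric series converges:
  sum_{j >= 1} a * r^(j-1) = a / (1 - r).
  = 3/5 / (1 - 1/6)
  = 3/5 / (5/6)
  = 18/25.

18/25


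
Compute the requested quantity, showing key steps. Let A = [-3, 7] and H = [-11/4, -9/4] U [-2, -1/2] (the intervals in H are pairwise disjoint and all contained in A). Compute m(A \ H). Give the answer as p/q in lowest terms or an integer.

The ambient interval has length m(A) = 7 - (-3) = 10.
Since the holes are disjoint and sit inside A, by finite additivity
  m(H) = sum_i (b_i - a_i), and m(A \ H) = m(A) - m(H).
Computing the hole measures:
  m(H_1) = -9/4 - (-11/4) = 1/2.
  m(H_2) = -1/2 - (-2) = 3/2.
Summed: m(H) = 1/2 + 3/2 = 2.
So m(A \ H) = 10 - 2 = 8.

8


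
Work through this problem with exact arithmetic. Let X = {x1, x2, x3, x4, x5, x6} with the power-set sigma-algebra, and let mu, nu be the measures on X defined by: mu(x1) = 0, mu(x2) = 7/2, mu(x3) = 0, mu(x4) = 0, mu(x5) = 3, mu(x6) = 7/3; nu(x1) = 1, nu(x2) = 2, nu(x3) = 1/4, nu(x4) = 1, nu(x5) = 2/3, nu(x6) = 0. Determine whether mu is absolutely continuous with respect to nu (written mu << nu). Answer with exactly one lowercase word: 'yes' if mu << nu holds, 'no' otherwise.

mu << nu means: every nu-null measurable set is also mu-null; equivalently, for every atom x, if nu({x}) = 0 then mu({x}) = 0.
Checking each atom:
  x1: nu = 1 > 0 -> no constraint.
  x2: nu = 2 > 0 -> no constraint.
  x3: nu = 1/4 > 0 -> no constraint.
  x4: nu = 1 > 0 -> no constraint.
  x5: nu = 2/3 > 0 -> no constraint.
  x6: nu = 0, mu = 7/3 > 0 -> violates mu << nu.
The atom(s) x6 violate the condition (nu = 0 but mu > 0). Therefore mu is NOT absolutely continuous w.r.t. nu.

no


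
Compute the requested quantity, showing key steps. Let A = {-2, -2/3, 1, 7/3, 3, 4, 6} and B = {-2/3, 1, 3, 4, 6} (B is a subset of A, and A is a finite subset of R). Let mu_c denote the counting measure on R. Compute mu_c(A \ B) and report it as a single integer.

Counting measure assigns mu_c(E) = |E| (number of elements) when E is finite. For B subset A, A \ B is the set of elements of A not in B, so |A \ B| = |A| - |B|.
|A| = 7, |B| = 5, so mu_c(A \ B) = 7 - 5 = 2.

2


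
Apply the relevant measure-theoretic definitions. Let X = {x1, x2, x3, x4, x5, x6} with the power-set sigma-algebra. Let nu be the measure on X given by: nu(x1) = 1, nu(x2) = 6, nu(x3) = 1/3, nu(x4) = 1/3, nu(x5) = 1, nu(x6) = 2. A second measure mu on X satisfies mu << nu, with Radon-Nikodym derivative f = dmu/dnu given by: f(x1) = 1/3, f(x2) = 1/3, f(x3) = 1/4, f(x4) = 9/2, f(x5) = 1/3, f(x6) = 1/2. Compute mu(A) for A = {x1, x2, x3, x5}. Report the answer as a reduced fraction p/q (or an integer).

By the defining property of the Radon-Nikodym derivative, for every measurable set A,
  mu(A) = integral_A f dnu.
Since nu is a discrete measure concentrated on the atoms of X, the integral over A reduces to the sum
  mu(A) = sum_{x in A} f(x) * nu({x}).
Computing each term:
  x1: f(x1) * nu(x1) = 1/3 * 1 = 1/3.
  x2: f(x2) * nu(x2) = 1/3 * 6 = 2.
  x3: f(x3) * nu(x3) = 1/4 * 1/3 = 1/12.
  x5: f(x5) * nu(x5) = 1/3 * 1 = 1/3.
Summing: mu(A) = 1/3 + 2 + 1/12 + 1/3 = 11/4.

11/4


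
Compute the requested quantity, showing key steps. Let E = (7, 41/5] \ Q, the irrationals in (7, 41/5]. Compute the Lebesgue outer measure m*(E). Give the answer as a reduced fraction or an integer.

The interval I = (7, 41/5] has m(I) = 41/5 - 7 = 6/5 (endpoints are measure-zero, so open/closed/half-open agree). Write I = (I cap Q) u (I \ Q). The rationals in I are countable, so m*(I cap Q) = 0 (cover each rational by intervals whose total length is arbitrarily small). By countable subadditivity m*(I) <= m*(I cap Q) + m*(I \ Q), hence m*(I \ Q) >= m(I) = 6/5. The reverse inequality m*(I \ Q) <= m*(I) = 6/5 is trivial since (I \ Q) is a subset of I. Therefore m*(I \ Q) = 6/5.

6/5


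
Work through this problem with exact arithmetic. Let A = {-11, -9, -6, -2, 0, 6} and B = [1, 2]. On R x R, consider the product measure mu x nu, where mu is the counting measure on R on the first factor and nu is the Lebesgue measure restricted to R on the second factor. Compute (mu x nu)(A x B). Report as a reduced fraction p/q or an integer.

For a measurable rectangle A x B, the product measure satisfies
  (mu x nu)(A x B) = mu(A) * nu(B).
  mu(A) = 6.
  nu(B) = 1.
  (mu x nu)(A x B) = 6 * 1 = 6.

6


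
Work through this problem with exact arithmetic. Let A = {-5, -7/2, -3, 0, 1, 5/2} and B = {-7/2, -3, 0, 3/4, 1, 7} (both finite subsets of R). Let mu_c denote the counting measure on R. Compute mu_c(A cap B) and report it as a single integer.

Counting measure on a finite set equals cardinality. mu_c(A cap B) = |A cap B| (elements appearing in both).
Enumerating the elements of A that also lie in B gives 4 element(s).
So mu_c(A cap B) = 4.

4


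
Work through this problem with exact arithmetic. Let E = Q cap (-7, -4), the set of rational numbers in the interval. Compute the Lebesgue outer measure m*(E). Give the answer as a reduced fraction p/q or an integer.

E = Q cap (-7, -4) is a subset of Q, which is countable. Enumerate Q = {q_1, q_2, ...}; for any eps > 0, cover q_k by the open interval (q_k - eps/2^(k+1), q_k + eps/2^(k+1)), of length eps/2^k. The total cover length is sum_{k>=1} eps/2^k = eps. Hence m*(E) <= m*(Q) <= eps for every eps > 0, and since outer measure is non-negative, m*(E) = 0.

0


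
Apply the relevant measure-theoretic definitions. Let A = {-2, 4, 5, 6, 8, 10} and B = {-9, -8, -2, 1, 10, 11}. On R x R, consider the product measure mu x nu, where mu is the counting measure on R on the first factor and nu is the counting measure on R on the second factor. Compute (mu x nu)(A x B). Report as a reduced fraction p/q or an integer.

For a measurable rectangle A x B, the product measure satisfies
  (mu x nu)(A x B) = mu(A) * nu(B).
  mu(A) = 6.
  nu(B) = 6.
  (mu x nu)(A x B) = 6 * 6 = 36.

36


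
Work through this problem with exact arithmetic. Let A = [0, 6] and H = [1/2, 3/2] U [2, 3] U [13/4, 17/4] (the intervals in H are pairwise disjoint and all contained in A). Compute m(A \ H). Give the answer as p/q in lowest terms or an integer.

The ambient interval has length m(A) = 6 - 0 = 6.
Since the holes are disjoint and sit inside A, by finite additivity
  m(H) = sum_i (b_i - a_i), and m(A \ H) = m(A) - m(H).
Computing the hole measures:
  m(H_1) = 3/2 - 1/2 = 1.
  m(H_2) = 3 - 2 = 1.
  m(H_3) = 17/4 - 13/4 = 1.
Summed: m(H) = 1 + 1 + 1 = 3.
So m(A \ H) = 6 - 3 = 3.

3


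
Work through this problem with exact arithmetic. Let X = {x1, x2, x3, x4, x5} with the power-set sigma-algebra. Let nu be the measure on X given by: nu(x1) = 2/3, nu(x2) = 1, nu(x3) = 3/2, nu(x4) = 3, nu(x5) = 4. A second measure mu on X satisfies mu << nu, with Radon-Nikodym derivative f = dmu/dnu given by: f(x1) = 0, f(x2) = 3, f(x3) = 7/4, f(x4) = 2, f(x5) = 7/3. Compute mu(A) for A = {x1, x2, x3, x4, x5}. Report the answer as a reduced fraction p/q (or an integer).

By the defining property of the Radon-Nikodym derivative, for every measurable set A,
  mu(A) = integral_A f dnu.
Since nu is a discrete measure concentrated on the atoms of X, the integral over A reduces to the sum
  mu(A) = sum_{x in A} f(x) * nu({x}).
Computing each term:
  x1: f(x1) * nu(x1) = 0 * 2/3 = 0.
  x2: f(x2) * nu(x2) = 3 * 1 = 3.
  x3: f(x3) * nu(x3) = 7/4 * 3/2 = 21/8.
  x4: f(x4) * nu(x4) = 2 * 3 = 6.
  x5: f(x5) * nu(x5) = 7/3 * 4 = 28/3.
Summing: mu(A) = 0 + 3 + 21/8 + 6 + 28/3 = 503/24.

503/24


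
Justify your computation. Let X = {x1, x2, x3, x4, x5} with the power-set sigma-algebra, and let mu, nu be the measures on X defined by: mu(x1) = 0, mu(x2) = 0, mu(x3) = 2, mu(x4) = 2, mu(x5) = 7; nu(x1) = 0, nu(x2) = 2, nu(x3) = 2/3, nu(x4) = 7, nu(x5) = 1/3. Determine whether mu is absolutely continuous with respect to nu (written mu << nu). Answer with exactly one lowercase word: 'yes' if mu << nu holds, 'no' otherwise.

mu << nu means: every nu-null measurable set is also mu-null; equivalently, for every atom x, if nu({x}) = 0 then mu({x}) = 0.
Checking each atom:
  x1: nu = 0, mu = 0 -> consistent with mu << nu.
  x2: nu = 2 > 0 -> no constraint.
  x3: nu = 2/3 > 0 -> no constraint.
  x4: nu = 7 > 0 -> no constraint.
  x5: nu = 1/3 > 0 -> no constraint.
No atom violates the condition. Therefore mu << nu.

yes


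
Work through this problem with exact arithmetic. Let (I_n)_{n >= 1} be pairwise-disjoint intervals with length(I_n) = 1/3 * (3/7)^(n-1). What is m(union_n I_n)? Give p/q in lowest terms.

By countable additivity of the Lebesgue measure on pairwise disjoint measurable sets,
  m(union_{n >= 1} I_n) = sum_{n >= 1} m(I_n) = sum_{n >= 1} a * r^(n-1),
  with a = 1/3 and r = 3/7.
Since 0 < r = 3/7 < 1, the geometric series converges:
  sum_{n >= 1} a * r^(n-1) = a / (1 - r).
  = 1/3 / (1 - 3/7)
  = 1/3 / (4/7)
  = 7/12.

7/12


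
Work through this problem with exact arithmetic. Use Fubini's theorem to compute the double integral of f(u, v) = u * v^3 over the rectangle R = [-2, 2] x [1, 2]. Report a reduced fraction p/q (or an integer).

f(u, v) is a tensor product of a function of u and a function of v, and both factors are bounded continuous (hence Lebesgue integrable) on the rectangle, so Fubini's theorem applies:
  integral_R f d(m x m) = (integral_a1^b1 u du) * (integral_a2^b2 v^3 dv).
Inner integral in u: integral_{-2}^{2} u du = (2^2 - (-2)^2)/2
  = 0.
Inner integral in v: integral_{1}^{2} v^3 dv = (2^4 - 1^4)/4
  = 15/4.
Product: (0) * (15/4) = 0.

0


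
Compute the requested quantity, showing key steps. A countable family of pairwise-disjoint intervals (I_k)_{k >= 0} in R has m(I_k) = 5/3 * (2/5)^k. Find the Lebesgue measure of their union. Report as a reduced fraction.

By countable additivity of the Lebesgue measure on pairwise disjoint measurable sets,
  m(union_{k >= 0} I_k) = sum_{k >= 0} m(I_k) = sum_{k >= 0} a * r^k,
  with a = 5/3 and r = 2/5.
Since 0 < r = 2/5 < 1, the geometric series converges:
  sum_{k >= 0} a * r^k = a / (1 - r).
  = 5/3 / (1 - 2/5)
  = 5/3 / (3/5)
  = 25/9.

25/9


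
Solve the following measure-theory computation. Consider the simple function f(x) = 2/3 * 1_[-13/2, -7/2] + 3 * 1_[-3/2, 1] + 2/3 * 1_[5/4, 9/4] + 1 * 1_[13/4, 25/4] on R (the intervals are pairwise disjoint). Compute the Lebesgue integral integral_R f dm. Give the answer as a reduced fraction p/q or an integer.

For a simple function f = sum_i c_i * 1_{A_i} with disjoint A_i,
  integral f dm = sum_i c_i * m(A_i).
Lengths of the A_i:
  m(A_1) = -7/2 - (-13/2) = 3.
  m(A_2) = 1 - (-3/2) = 5/2.
  m(A_3) = 9/4 - 5/4 = 1.
  m(A_4) = 25/4 - 13/4 = 3.
Contributions c_i * m(A_i):
  (2/3) * (3) = 2.
  (3) * (5/2) = 15/2.
  (2/3) * (1) = 2/3.
  (1) * (3) = 3.
Total: 2 + 15/2 + 2/3 + 3 = 79/6.

79/6


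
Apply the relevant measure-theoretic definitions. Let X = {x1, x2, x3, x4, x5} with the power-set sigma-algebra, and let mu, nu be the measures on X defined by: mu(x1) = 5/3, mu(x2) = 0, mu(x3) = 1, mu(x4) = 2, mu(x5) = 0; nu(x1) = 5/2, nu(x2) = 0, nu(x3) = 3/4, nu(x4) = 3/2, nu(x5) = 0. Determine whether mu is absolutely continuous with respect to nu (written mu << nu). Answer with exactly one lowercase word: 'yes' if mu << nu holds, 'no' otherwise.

mu << nu means: every nu-null measurable set is also mu-null; equivalently, for every atom x, if nu({x}) = 0 then mu({x}) = 0.
Checking each atom:
  x1: nu = 5/2 > 0 -> no constraint.
  x2: nu = 0, mu = 0 -> consistent with mu << nu.
  x3: nu = 3/4 > 0 -> no constraint.
  x4: nu = 3/2 > 0 -> no constraint.
  x5: nu = 0, mu = 0 -> consistent with mu << nu.
No atom violates the condition. Therefore mu << nu.

yes


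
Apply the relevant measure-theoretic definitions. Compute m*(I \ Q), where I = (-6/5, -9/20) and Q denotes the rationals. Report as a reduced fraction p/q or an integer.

The interval I = (-6/5, -9/20) has m(I) = -9/20 - (-6/5) = 3/4 (endpoints are measure-zero, so open/closed/half-open agree). Write I = (I cap Q) u (I \ Q). The rationals in I are countable, so m*(I cap Q) = 0 (cover each rational by intervals whose total length is arbitrarily small). By countable subadditivity m*(I) <= m*(I cap Q) + m*(I \ Q), hence m*(I \ Q) >= m(I) = 3/4. The reverse inequality m*(I \ Q) <= m*(I) = 3/4 is trivial since (I \ Q) is a subset of I. Therefore m*(I \ Q) = 3/4.

3/4


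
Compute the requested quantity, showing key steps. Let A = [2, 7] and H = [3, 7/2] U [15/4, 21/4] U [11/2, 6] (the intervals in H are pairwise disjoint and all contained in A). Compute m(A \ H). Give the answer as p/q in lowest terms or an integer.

The ambient interval has length m(A) = 7 - 2 = 5.
Since the holes are disjoint and sit inside A, by finite additivity
  m(H) = sum_i (b_i - a_i), and m(A \ H) = m(A) - m(H).
Computing the hole measures:
  m(H_1) = 7/2 - 3 = 1/2.
  m(H_2) = 21/4 - 15/4 = 3/2.
  m(H_3) = 6 - 11/2 = 1/2.
Summed: m(H) = 1/2 + 3/2 + 1/2 = 5/2.
So m(A \ H) = 5 - 5/2 = 5/2.

5/2


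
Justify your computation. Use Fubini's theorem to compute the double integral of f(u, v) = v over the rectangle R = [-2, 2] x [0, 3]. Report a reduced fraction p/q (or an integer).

f(u, v) is a tensor product of a function of u and a function of v, and both factors are bounded continuous (hence Lebesgue integrable) on the rectangle, so Fubini's theorem applies:
  integral_R f d(m x m) = (integral_a1^b1 1 du) * (integral_a2^b2 v dv).
Inner integral in u: integral_{-2}^{2} 1 du = (2^1 - (-2)^1)/1
  = 4.
Inner integral in v: integral_{0}^{3} v dv = (3^2 - 0^2)/2
  = 9/2.
Product: (4) * (9/2) = 18.

18


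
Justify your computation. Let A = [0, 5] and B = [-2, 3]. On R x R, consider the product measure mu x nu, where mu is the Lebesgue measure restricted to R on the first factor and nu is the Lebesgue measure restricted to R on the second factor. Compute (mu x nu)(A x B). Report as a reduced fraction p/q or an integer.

For a measurable rectangle A x B, the product measure satisfies
  (mu x nu)(A x B) = mu(A) * nu(B).
  mu(A) = 5.
  nu(B) = 5.
  (mu x nu)(A x B) = 5 * 5 = 25.

25


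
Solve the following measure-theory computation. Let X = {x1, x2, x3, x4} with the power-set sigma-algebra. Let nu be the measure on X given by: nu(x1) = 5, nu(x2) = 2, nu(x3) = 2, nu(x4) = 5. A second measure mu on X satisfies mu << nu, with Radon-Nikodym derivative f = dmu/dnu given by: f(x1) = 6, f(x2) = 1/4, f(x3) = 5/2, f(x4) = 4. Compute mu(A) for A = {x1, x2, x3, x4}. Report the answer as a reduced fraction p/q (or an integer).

By the defining property of the Radon-Nikodym derivative, for every measurable set A,
  mu(A) = integral_A f dnu.
Since nu is a discrete measure concentrated on the atoms of X, the integral over A reduces to the sum
  mu(A) = sum_{x in A} f(x) * nu({x}).
Computing each term:
  x1: f(x1) * nu(x1) = 6 * 5 = 30.
  x2: f(x2) * nu(x2) = 1/4 * 2 = 1/2.
  x3: f(x3) * nu(x3) = 5/2 * 2 = 5.
  x4: f(x4) * nu(x4) = 4 * 5 = 20.
Summing: mu(A) = 30 + 1/2 + 5 + 20 = 111/2.

111/2


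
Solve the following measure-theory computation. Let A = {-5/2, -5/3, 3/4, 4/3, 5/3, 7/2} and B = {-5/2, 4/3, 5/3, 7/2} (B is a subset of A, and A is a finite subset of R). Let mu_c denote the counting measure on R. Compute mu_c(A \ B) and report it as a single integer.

Counting measure assigns mu_c(E) = |E| (number of elements) when E is finite. For B subset A, A \ B is the set of elements of A not in B, so |A \ B| = |A| - |B|.
|A| = 6, |B| = 4, so mu_c(A \ B) = 6 - 4 = 2.

2


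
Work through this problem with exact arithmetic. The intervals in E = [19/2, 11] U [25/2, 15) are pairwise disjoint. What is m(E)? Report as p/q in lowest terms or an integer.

For pairwise disjoint intervals, m(union_i I_i) = sum_i m(I_i),
and m is invariant under swapping open/closed endpoints (single points have measure 0).
So m(E) = sum_i (b_i - a_i).
  I_1 has length 11 - 19/2 = 3/2.
  I_2 has length 15 - 25/2 = 5/2.
Summing:
  m(E) = 3/2 + 5/2 = 4.

4


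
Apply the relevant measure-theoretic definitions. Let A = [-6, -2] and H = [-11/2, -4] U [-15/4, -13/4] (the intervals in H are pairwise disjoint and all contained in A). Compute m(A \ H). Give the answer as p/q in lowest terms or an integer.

The ambient interval has length m(A) = -2 - (-6) = 4.
Since the holes are disjoint and sit inside A, by finite additivity
  m(H) = sum_i (b_i - a_i), and m(A \ H) = m(A) - m(H).
Computing the hole measures:
  m(H_1) = -4 - (-11/2) = 3/2.
  m(H_2) = -13/4 - (-15/4) = 1/2.
Summed: m(H) = 3/2 + 1/2 = 2.
So m(A \ H) = 4 - 2 = 2.

2


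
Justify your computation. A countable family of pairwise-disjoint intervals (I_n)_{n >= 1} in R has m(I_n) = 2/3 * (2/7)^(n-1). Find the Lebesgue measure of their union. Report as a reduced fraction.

By countable additivity of the Lebesgue measure on pairwise disjoint measurable sets,
  m(union_{n >= 1} I_n) = sum_{n >= 1} m(I_n) = sum_{n >= 1} a * r^(n-1),
  with a = 2/3 and r = 2/7.
Since 0 < r = 2/7 < 1, the geometric series converges:
  sum_{n >= 1} a * r^(n-1) = a / (1 - r).
  = 2/3 / (1 - 2/7)
  = 2/3 / (5/7)
  = 14/15.

14/15


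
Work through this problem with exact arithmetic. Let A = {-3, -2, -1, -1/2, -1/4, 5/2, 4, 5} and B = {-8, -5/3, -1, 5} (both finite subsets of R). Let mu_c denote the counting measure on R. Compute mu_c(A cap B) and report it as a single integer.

Counting measure on a finite set equals cardinality. mu_c(A cap B) = |A cap B| (elements appearing in both).
Enumerating the elements of A that also lie in B gives 2 element(s).
So mu_c(A cap B) = 2.

2


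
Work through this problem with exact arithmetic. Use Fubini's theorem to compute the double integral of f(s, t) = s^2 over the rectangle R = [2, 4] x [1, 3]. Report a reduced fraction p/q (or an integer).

f(s, t) is a tensor product of a function of s and a function of t, and both factors are bounded continuous (hence Lebesgue integrable) on the rectangle, so Fubini's theorem applies:
  integral_R f d(m x m) = (integral_a1^b1 s^2 ds) * (integral_a2^b2 1 dt).
Inner integral in s: integral_{2}^{4} s^2 ds = (4^3 - 2^3)/3
  = 56/3.
Inner integral in t: integral_{1}^{3} 1 dt = (3^1 - 1^1)/1
  = 2.
Product: (56/3) * (2) = 112/3.

112/3


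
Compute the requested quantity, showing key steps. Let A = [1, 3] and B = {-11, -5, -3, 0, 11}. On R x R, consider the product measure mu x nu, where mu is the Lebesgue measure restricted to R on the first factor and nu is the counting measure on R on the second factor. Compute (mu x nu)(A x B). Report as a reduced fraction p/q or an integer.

For a measurable rectangle A x B, the product measure satisfies
  (mu x nu)(A x B) = mu(A) * nu(B).
  mu(A) = 2.
  nu(B) = 5.
  (mu x nu)(A x B) = 2 * 5 = 10.

10


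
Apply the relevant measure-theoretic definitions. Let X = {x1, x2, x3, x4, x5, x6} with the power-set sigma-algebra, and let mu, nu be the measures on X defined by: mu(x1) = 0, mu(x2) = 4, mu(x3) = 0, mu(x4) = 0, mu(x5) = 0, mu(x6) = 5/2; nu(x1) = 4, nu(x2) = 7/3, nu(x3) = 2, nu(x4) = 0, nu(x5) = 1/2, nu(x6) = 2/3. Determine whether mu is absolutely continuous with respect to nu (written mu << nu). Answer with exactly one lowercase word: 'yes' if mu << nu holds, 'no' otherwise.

mu << nu means: every nu-null measurable set is also mu-null; equivalently, for every atom x, if nu({x}) = 0 then mu({x}) = 0.
Checking each atom:
  x1: nu = 4 > 0 -> no constraint.
  x2: nu = 7/3 > 0 -> no constraint.
  x3: nu = 2 > 0 -> no constraint.
  x4: nu = 0, mu = 0 -> consistent with mu << nu.
  x5: nu = 1/2 > 0 -> no constraint.
  x6: nu = 2/3 > 0 -> no constraint.
No atom violates the condition. Therefore mu << nu.

yes


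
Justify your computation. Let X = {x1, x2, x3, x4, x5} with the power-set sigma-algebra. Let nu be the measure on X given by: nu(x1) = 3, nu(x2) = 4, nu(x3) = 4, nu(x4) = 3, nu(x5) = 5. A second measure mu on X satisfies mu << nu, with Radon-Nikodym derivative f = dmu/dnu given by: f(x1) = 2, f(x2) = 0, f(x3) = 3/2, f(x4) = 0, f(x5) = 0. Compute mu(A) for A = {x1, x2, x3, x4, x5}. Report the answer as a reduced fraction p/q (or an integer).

By the defining property of the Radon-Nikodym derivative, for every measurable set A,
  mu(A) = integral_A f dnu.
Since nu is a discrete measure concentrated on the atoms of X, the integral over A reduces to the sum
  mu(A) = sum_{x in A} f(x) * nu({x}).
Computing each term:
  x1: f(x1) * nu(x1) = 2 * 3 = 6.
  x2: f(x2) * nu(x2) = 0 * 4 = 0.
  x3: f(x3) * nu(x3) = 3/2 * 4 = 6.
  x4: f(x4) * nu(x4) = 0 * 3 = 0.
  x5: f(x5) * nu(x5) = 0 * 5 = 0.
Summing: mu(A) = 6 + 0 + 6 + 0 + 0 = 12.

12


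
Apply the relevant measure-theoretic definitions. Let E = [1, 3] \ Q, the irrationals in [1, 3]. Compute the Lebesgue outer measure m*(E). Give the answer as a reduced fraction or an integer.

The interval I = [1, 3] has m(I) = 3 - 1 = 2 (endpoints are measure-zero, so open/closed/half-open agree). Write I = (I cap Q) u (I \ Q). The rationals in I are countable, so m*(I cap Q) = 0 (cover each rational by intervals whose total length is arbitrarily small). By countable subadditivity m*(I) <= m*(I cap Q) + m*(I \ Q), hence m*(I \ Q) >= m(I) = 2. The reverse inequality m*(I \ Q) <= m*(I) = 2 is trivial since (I \ Q) is a subset of I. Therefore m*(I \ Q) = 2.

2


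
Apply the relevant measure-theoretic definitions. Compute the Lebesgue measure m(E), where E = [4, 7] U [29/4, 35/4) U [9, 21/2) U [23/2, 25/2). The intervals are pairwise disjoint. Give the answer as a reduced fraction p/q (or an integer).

For pairwise disjoint intervals, m(union_i I_i) = sum_i m(I_i),
and m is invariant under swapping open/closed endpoints (single points have measure 0).
So m(E) = sum_i (b_i - a_i).
  I_1 has length 7 - 4 = 3.
  I_2 has length 35/4 - 29/4 = 3/2.
  I_3 has length 21/2 - 9 = 3/2.
  I_4 has length 25/2 - 23/2 = 1.
Summing:
  m(E) = 3 + 3/2 + 3/2 + 1 = 7.

7


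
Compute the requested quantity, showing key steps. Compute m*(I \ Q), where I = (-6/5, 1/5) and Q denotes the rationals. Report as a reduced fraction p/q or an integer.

The interval I = (-6/5, 1/5) has m(I) = 1/5 - (-6/5) = 7/5 (endpoints are measure-zero, so open/closed/half-open agree). Write I = (I cap Q) u (I \ Q). The rationals in I are countable, so m*(I cap Q) = 0 (cover each rational by intervals whose total length is arbitrarily small). By countable subadditivity m*(I) <= m*(I cap Q) + m*(I \ Q), hence m*(I \ Q) >= m(I) = 7/5. The reverse inequality m*(I \ Q) <= m*(I) = 7/5 is trivial since (I \ Q) is a subset of I. Therefore m*(I \ Q) = 7/5.

7/5


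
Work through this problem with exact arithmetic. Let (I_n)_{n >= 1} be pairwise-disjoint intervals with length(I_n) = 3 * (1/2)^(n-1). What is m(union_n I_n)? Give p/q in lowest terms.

By countable additivity of the Lebesgue measure on pairwise disjoint measurable sets,
  m(union_{n >= 1} I_n) = sum_{n >= 1} m(I_n) = sum_{n >= 1} a * r^(n-1),
  with a = 3 and r = 1/2.
Since 0 < r = 1/2 < 1, the geometric series converges:
  sum_{n >= 1} a * r^(n-1) = a / (1 - r).
  = 3 / (1 - 1/2)
  = 3 / (1/2)
  = 6.

6


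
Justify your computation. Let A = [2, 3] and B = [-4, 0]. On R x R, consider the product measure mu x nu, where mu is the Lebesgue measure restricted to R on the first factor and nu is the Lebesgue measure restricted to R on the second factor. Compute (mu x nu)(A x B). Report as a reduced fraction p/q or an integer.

For a measurable rectangle A x B, the product measure satisfies
  (mu x nu)(A x B) = mu(A) * nu(B).
  mu(A) = 1.
  nu(B) = 4.
  (mu x nu)(A x B) = 1 * 4 = 4.

4


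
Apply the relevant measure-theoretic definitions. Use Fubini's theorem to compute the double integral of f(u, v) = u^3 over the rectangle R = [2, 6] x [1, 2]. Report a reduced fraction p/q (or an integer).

f(u, v) is a tensor product of a function of u and a function of v, and both factors are bounded continuous (hence Lebesgue integrable) on the rectangle, so Fubini's theorem applies:
  integral_R f d(m x m) = (integral_a1^b1 u^3 du) * (integral_a2^b2 1 dv).
Inner integral in u: integral_{2}^{6} u^3 du = (6^4 - 2^4)/4
  = 320.
Inner integral in v: integral_{1}^{2} 1 dv = (2^1 - 1^1)/1
  = 1.
Product: (320) * (1) = 320.

320


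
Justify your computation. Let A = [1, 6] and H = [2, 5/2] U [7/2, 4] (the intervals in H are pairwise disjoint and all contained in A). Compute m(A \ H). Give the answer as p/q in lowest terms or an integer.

The ambient interval has length m(A) = 6 - 1 = 5.
Since the holes are disjoint and sit inside A, by finite additivity
  m(H) = sum_i (b_i - a_i), and m(A \ H) = m(A) - m(H).
Computing the hole measures:
  m(H_1) = 5/2 - 2 = 1/2.
  m(H_2) = 4 - 7/2 = 1/2.
Summed: m(H) = 1/2 + 1/2 = 1.
So m(A \ H) = 5 - 1 = 4.

4


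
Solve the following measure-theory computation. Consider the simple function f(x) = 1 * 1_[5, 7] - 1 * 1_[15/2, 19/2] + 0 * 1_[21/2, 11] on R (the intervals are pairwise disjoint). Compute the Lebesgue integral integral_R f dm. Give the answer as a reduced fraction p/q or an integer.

For a simple function f = sum_i c_i * 1_{A_i} with disjoint A_i,
  integral f dm = sum_i c_i * m(A_i).
Lengths of the A_i:
  m(A_1) = 7 - 5 = 2.
  m(A_2) = 19/2 - 15/2 = 2.
  m(A_3) = 11 - 21/2 = 1/2.
Contributions c_i * m(A_i):
  (1) * (2) = 2.
  (-1) * (2) = -2.
  (0) * (1/2) = 0.
Total: 2 - 2 + 0 = 0.

0


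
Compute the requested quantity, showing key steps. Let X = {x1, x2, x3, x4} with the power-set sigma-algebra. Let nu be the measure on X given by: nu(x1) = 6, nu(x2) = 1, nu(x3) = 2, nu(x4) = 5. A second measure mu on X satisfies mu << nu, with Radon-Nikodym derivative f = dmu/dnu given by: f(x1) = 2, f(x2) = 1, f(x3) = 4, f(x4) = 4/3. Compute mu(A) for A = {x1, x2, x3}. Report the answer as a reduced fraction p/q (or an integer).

By the defining property of the Radon-Nikodym derivative, for every measurable set A,
  mu(A) = integral_A f dnu.
Since nu is a discrete measure concentrated on the atoms of X, the integral over A reduces to the sum
  mu(A) = sum_{x in A} f(x) * nu({x}).
Computing each term:
  x1: f(x1) * nu(x1) = 2 * 6 = 12.
  x2: f(x2) * nu(x2) = 1 * 1 = 1.
  x3: f(x3) * nu(x3) = 4 * 2 = 8.
Summing: mu(A) = 12 + 1 + 8 = 21.

21
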